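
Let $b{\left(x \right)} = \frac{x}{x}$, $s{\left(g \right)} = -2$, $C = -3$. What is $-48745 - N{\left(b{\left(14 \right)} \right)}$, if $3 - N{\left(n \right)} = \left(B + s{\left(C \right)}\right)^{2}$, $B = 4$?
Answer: $-48744$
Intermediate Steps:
$b{\left(x \right)} = 1$
$N{\left(n \right)} = -1$ ($N{\left(n \right)} = 3 - \left(4 - 2\right)^{2} = 3 - 2^{2} = 3 - 4 = -1$)
$-48745 - N{\left(b{\left(14 \right)} \right)} = -48745 - -1 = -48745 + 1 = -48744$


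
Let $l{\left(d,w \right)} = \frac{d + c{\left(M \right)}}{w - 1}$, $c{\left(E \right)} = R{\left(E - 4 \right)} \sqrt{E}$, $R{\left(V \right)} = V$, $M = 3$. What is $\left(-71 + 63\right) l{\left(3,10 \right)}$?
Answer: $- \frac{8}{3} + \frac{8 \sqrt{3}}{9} \approx -1.1271$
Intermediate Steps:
$c{\left(E \right)} = \sqrt{E} \left(-4 + E\right)$ ($c{\left(E \right)} = \left(E - 4\right) \sqrt{E} = \left(-4 + E\right) \sqrt{E} = \sqrt{E} \left(-4 + E\right)$)
$l{\left(d,w \right)} = \frac{d - \sqrt{3}}{-1 + w}$ ($l{\left(d,w \right)} = \frac{d + \sqrt{3} \left(-4 + 3\right)}{w - 1} = \frac{d + \sqrt{3} \left(-1\right)}{-1 + w} = \frac{d - \sqrt{3}}{-1 + w}$)
$\left(-71 + 63\right) l{\left(3,10 \right)} = \left(-71 + 63\right) \frac{3 - \sqrt{3}}{-1 + 10} = - 8 \frac{3 - \sqrt{3}}{9} = - 8 \left(\frac{1}{3} - \frac{\sqrt{3}}{9}\right) = - \frac{8}{3} + \frac{8 \sqrt{3}}{9}$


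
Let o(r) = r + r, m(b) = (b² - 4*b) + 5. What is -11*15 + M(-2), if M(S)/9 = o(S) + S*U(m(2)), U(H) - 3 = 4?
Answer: -327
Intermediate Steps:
m(b) = 5 + b² - 4*b
U(H) = 7 (U(H) = 3 + 4 = 7)
o(r) = 2*r
M(S) = 81*S (M(S) = 9*(2*S + S*7) = 9*(2*S + 7*S) = 9*(9*S) = 81*S)
-11*15 + M(-2) = -11*15 + 81*(-2) = -165 - 162 = -327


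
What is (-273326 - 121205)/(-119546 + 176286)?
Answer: -394531/56740 ≈ -6.9533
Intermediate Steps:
(-273326 - 121205)/(-119546 + 176286) = -394531/56740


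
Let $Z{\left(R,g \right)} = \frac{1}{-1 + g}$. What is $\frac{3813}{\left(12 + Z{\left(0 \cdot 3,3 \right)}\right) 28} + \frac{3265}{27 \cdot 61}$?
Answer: $\frac{7422761}{576450} \approx 12.877$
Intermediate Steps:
$\frac{3813}{\left(12 + Z{\left(0 \cdot 3,3 \right)}\right) 28} + \frac{3265}{27 \cdot 61} = \frac{3813}{\left(12 + \frac{1}{-1 + 3}\right) 28} + \frac{3265}{27 \cdot 61} = \frac{3813}{\left(12 + \frac{1}{2}\right) 28} + \frac{3265}{1647} = \frac{3813}{\left(12 + \frac{1}{2}\right) 28} + 3265 \cdot \frac{1}{1647} = \frac{3813}{\frac{25}{2} \cdot 28} + \frac{3265}{1647} = \frac{3813}{350} + \frac{3265}{1647} = \frac{7422761}{576450}$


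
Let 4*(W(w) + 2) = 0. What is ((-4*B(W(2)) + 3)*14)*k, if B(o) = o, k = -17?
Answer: -2618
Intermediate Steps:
W(w) = -2 (W(w) = -2 + (1/4)*0 = -2 + 0 = -2)
((-4*B(W(2)) + 3)*14)*k = ((-4*(-2) + 3)*14)*(-17) = ((8 + 3)*14)*(-17) = (11*14)*(-17) = 154*(-17) = -2618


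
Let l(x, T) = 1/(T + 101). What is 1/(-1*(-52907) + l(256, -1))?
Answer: 100/5290701 ≈ 1.8901e-5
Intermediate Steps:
l(x, T) = 1/(101 + T)
1/(-1*(-52907) + l(256, -1)) = 1/(-1*(-52907) + 1/(101 - 1)) = 1/(52907 + 1/100) = 1/(5290701/100) = 100/5290701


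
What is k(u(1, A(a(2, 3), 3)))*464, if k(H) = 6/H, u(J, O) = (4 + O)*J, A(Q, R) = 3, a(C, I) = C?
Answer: 2784/7 ≈ 397.71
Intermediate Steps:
u(J, O) = J*(4 + O)
k(u(1, A(a(2, 3), 3)))*464 = (6/((1*(4 + 3))))*464 = (6/((1*7)))*464 = (6/7)*464 = 2784/7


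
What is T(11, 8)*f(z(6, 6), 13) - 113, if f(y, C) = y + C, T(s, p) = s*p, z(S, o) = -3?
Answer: 767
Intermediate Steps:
T(s, p) = p*s
f(y, C) = C + y
T(11, 8)*f(z(6, 6), 13) - 113 = (8*11)*(13 - 3) - 113 = 88*10 - 113 = 880 - 113 = 767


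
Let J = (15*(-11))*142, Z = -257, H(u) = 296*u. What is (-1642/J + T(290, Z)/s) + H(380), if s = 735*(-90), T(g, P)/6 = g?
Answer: 193702445789/1722105 ≈ 1.1248e+5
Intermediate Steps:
T(g, P) = 6*g
J = -23430 (J = -165*142 = -23430)
s = -66150
(-1642/J + T(290, Z)/s) + H(380) = (-1642/(-23430) + (6*290)/(-66150)) + 296*380 = (-1642*(-1/23430) + 1740*(-1/66150)) + 112480 = (821/11715 - 58/2205) + 112480 = 75389/1722105 + 112480 = 193702445789/1722105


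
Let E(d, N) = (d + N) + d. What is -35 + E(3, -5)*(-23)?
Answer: -58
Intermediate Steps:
E(d, N) = N + 2*d (E(d, N) = (N + d) + d = N + 2*d)
-35 + E(3, -5)*(-23) = -35 + (-5 + 2*3)*(-23) = -35 + (-5 + 6)*(-23) = -35 + 1*(-23) = -35 - 23 = -58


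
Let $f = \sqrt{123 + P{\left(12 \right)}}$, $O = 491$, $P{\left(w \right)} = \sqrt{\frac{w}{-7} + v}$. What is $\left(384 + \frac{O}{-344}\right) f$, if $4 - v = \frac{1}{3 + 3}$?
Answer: $\frac{131605 \sqrt{216972 + 42 \sqrt{3738}}}{14448} \approx 4268.0$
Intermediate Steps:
$v = \frac{23}{6}$ ($v = 4 - \frac{1}{3 + 3} = 4 - \frac{1}{6} = \frac{23}{6} \approx 3.8333$)
$P{\left(w \right)} = \sqrt{\frac{23}{6} - \frac{w}{7}}$ ($P{\left(w \right)} = \sqrt{\frac{w}{-7} + \frac{23}{6}} = \sqrt{w \left(- \frac{1}{7}\right) + \frac{23}{6}} = \sqrt{- \frac{w}{7} + \frac{23}{6}} = \sqrt{\frac{23}{6} - \frac{w}{7}}$)
$f = \sqrt{123 + \frac{\sqrt{3738}}{42}}$ ($f = \sqrt{123 + \frac{\sqrt{6762 - 3024}}{42}} = \sqrt{123 + \frac{\sqrt{3738}}{42}} \approx 11.156$)
$\left(384 + \frac{O}{-344}\right) f = \left(384 + \frac{491}{-344}\right) \frac{\sqrt{216972 + 42 \sqrt{3738}}}{42} = \left(384 + 491 \left(- \frac{1}{344}\right)\right) \frac{\sqrt{216972 + 42 \sqrt{3738}}}{42} = \left(384 - \frac{491}{344}\right) \frac{\sqrt{216972 + 42 \sqrt{3738}}}{42} = \frac{131605 \frac{\sqrt{216972 + 42 \sqrt{3738}}}{42}}{344} = \frac{131605 \sqrt{216972 + 42 \sqrt{3738}}}{14448}$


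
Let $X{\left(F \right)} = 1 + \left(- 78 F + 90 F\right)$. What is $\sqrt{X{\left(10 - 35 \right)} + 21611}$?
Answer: $24 \sqrt{37} \approx 145.99$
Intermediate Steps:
$X{\left(F \right)} = 1 + 12 F$
$\sqrt{X{\left(10 - 35 \right)} + 21611} = \sqrt{\left(1 + 12 \left(10 - 35\right)\right) + 21611} = \sqrt{\left(1 + 12 \left(-25\right)\right) + 21611} = \sqrt{\left(1 - 300\right) + 21611} = \sqrt{-299 + 21611} = \sqrt{21312} = 24 \sqrt{37}$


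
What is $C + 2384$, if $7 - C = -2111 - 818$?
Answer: $5320$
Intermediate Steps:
$C = 2936$ ($C = 7 - \left(-2111 - 818\right) = 7 - -2929 = 7 + 2929 = 2936$)
$C + 2384 = 2936 + 2384 = 5320$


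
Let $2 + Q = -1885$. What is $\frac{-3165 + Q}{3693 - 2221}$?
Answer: $- \frac{1263}{368} \approx -3.4321$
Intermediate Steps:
$Q = -1887$ ($Q = -2 - 1885 = -1887$)
$\frac{-3165 + Q}{3693 - 2221} = \frac{-3165 - 1887}{3693 - 2221} = - \frac{5052}{1472} = \left(-5052\right) \frac{1}{1472} = - \frac{1263}{368}$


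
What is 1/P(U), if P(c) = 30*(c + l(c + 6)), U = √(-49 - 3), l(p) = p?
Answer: 1/1220 - I*√13/1830 ≈ 0.00081967 - 0.0019702*I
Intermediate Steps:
U = 2*I*√13 (U = √(-52) = 2*I*√13 ≈ 7.2111*I)
P(c) = 180 + 60*c (P(c) = 30*(c + (c + 6)) = 30*(c + (6 + c)) = 30*(6 + 2*c) = 180 + 60*c)
1/P(U) = 1/(180 + 60*(2*I*√13)) = 1/(180 + 120*I*√13)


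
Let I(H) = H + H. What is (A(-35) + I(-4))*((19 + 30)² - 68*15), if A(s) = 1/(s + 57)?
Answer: -241675/22 ≈ -10985.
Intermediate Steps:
I(H) = 2*H
A(s) = 1/(57 + s)
(A(-35) + I(-4))*((19 + 30)² - 68*15) = (1/(57 - 35) + 2*(-4))*((19 + 30)² - 68*15) = (1/22 - 8)*(49² - 1020) = (1/22 - 8)*(2401 - 1020) = -175/22*1381 = -241675/22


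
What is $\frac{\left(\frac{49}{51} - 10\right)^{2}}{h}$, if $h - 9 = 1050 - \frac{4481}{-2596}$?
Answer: $\frac{551704516}{7162230645} \approx 0.07703$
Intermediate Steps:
$h = \frac{2753645}{2596}$ ($h = 9 + \left(1050 - \frac{4481}{-2596}\right) = 9 + \left(1050 - - \frac{4481}{2596}\right) = 9 + \left(1050 + \frac{4481}{2596}\right) = 9 + \frac{2730281}{2596} = \frac{2753645}{2596} \approx 1060.7$)
$\frac{\left(\frac{49}{51} - 10\right)^{2}}{h} = \frac{\left(\frac{49}{51} - 10\right)^{2}}{\frac{2753645}{2596}} = \left(49 \cdot \frac{1}{51} - 10\right)^{2} \cdot \frac{2596}{2753645} = \left(\frac{49}{51} - 10\right)^{2} \cdot \frac{2596}{2753645} = \left(- \frac{461}{51}\right)^{2} \cdot \frac{2596}{2753645} = \frac{212521}{2601} \cdot \frac{2596}{2753645} = \frac{551704516}{7162230645}$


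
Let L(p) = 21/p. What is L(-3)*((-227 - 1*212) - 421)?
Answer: 6020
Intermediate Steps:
L(-3)*((-227 - 1*212) - 421) = (21/(-3))*((-227 - 1*212) - 421) = (21*(-1/3))*((-227 - 212) - 421) = -7*(-439 - 421) = -7*(-860) = 6020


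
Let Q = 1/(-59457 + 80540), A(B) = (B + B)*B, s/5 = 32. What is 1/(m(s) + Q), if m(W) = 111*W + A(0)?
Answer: 21083/374434081 ≈ 5.6306e-5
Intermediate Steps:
s = 160 (s = 5*32 = 160)
A(B) = 2*B² (A(B) = (2*B)*B = 2*B²)
Q = 1/21083 ≈ 4.7432e-5
m(W) = 111*W (m(W) = 111*W + 2*0² = 111*W + 2*0 = 111*W + 0 = 111*W)
1/(m(s) + Q) = 1/(111*160 + 1/21083) = 1/(17760 + 1/21083) = 1/(374434081/21083) = 21083/374434081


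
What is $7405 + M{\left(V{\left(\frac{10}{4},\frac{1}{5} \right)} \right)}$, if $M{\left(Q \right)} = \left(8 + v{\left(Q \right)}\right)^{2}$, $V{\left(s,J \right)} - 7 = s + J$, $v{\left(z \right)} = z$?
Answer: $\frac{771829}{100} \approx 7718.3$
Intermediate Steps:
$V{\left(s,J \right)} = 7 + J + s$ ($V{\left(s,J \right)} = 7 + \left(s + J\right) = 7 + \left(J + s\right) = 7 + J + s$)
$M{\left(Q \right)} = \left(8 + Q\right)^{2}$
$7405 + M{\left(V{\left(\frac{10}{4},\frac{1}{5} \right)} \right)} = 7405 + \left(8 + \left(7 + \frac{1}{5} + \frac{10}{4}\right)\right)^{2} = 7405 + \left(8 + \left(7 + \frac{1}{5} + 10 \cdot \frac{1}{4}\right)\right)^{2} = 7405 + \left(8 + \left(7 + \frac{1}{5} + \frac{5}{2}\right)\right)^{2} = 7405 + \left(8 + \frac{97}{10}\right)^{2} = 7405 + \left(\frac{177}{10}\right)^{2} = 7405 + \frac{31329}{100} = \frac{771829}{100}$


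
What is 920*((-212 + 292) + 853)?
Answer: 858360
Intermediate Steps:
920*((-212 + 292) + 853) = 920*(80 + 853) = 920*933 = 858360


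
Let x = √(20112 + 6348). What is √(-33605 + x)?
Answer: √(-33605 + 42*√15) ≈ 182.87*I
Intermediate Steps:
x = 42*√15 (x = √26460 = 42*√15 ≈ 162.67)
√(-33605 + x) = √(-33605 + 42*√15)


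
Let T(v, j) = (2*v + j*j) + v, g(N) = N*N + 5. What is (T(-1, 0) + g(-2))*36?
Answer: 216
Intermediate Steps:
g(N) = 5 + N² (g(N) = N² + 5 = 5 + N²)
T(v, j) = j² + 3*v (T(v, j) = (2*v + j²) + v = (j² + 2*v) + v = j² + 3*v)
(T(-1, 0) + g(-2))*36 = ((0² + 3*(-1)) + (5 + (-2)²))*36 = ((0 - 3) + (5 + 4))*36 = (-3 + 9)*36 = 6*36 = 216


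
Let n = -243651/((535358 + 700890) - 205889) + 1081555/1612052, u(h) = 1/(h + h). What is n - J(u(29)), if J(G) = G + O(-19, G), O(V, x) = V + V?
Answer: 21270226980577/553664095556 ≈ 38.417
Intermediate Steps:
O(V, x) = 2*V
u(h) = 1/(2*h)
J(G) = -38 + G (J(G) = G + 2*(-19) = G - 38 = -38 + G)
n = 8294389039/19091865364 (n = -243651/(1236248 - 205889) + 1081555*(1/1612052) = -243651/1030359 + 37295/55588 = -243651*1/1030359 + 37295/55588 = -81217/343453 + 37295/55588 = 8294389039/19091865364 ≈ 0.43445)
n - J(u(29)) = 8294389039/19091865364 - (-38 + (½)/29) = 8294389039/19091865364 - (-38 + (½)*(1/29)) = 8294389039/19091865364 - (-38 + 1/58) = 8294389039/19091865364 - 1*(-2203/58) = 8294389039/19091865364 + 2203/58 = 21270226980577/553664095556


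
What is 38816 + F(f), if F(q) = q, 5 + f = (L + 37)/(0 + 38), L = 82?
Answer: 1474937/38 ≈ 38814.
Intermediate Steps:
f = -71/38 (f = -5 + (82 + 37)/(0 + 38) = -5 + 119/38 = -71/38 ≈ -1.8684)
38816 + F(f) = 38816 - 71/38 = 1474937/38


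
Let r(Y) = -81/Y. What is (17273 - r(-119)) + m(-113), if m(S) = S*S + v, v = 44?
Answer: 3580153/119 ≈ 30085.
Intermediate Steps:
m(S) = 44 + S**2 (m(S) = S*S + 44 = S**2 + 44 = 44 + S**2)
(17273 - r(-119)) + m(-113) = (17273 - (-81)/(-119)) + (44 + (-113)**2) = (17273 - (-81)*(-1)/119) + (44 + 12769) = (17273 - 1*81/119) + 12813 = (17273 - 81/119) + 12813 = 2055406/119 + 12813 = 3580153/119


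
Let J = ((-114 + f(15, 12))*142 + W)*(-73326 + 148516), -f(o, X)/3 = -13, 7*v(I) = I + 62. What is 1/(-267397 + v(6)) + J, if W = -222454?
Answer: -32805646701779367/1871711 ≈ -1.7527e+10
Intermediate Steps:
v(I) = 62/7 + I/7 (v(I) = (I + 62)/7 = (62 + I)/7 = 62/7 + I/7)
f(o, X) = 39 (f(o, X) = -3*(-13) = 39)
J = -17527089760 (J = ((-114 + 39)*142 - 222454)*(-73326 + 148516) = (-75*142 - 222454)*75190 = (-10650 - 222454)*75190 = -233104*75190 = -17527089760)
1/(-267397 + v(6)) + J = 1/(-267397 + (62/7 + (1/7)*6)) - 17527089760 = 1/(-267397 + (62/7 + 6/7)) - 17527089760 = 1/(-267397 + 68/7) - 17527089760 = 1/(-1871711/7) - 17527089760 = -7/1871711 - 17527089760 = -32805646701779367/1871711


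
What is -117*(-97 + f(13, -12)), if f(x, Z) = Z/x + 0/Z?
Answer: 11457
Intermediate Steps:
f(x, Z) = Z/x (f(x, Z) = Z/x + 0 = Z/x)
-117*(-97 + f(13, -12)) = -117*(-97 - 12/13) = -117*(-1273/13) = 11457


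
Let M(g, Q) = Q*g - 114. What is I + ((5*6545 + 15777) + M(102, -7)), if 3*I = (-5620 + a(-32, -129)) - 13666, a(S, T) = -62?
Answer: 123674/3 ≈ 41225.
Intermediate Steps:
M(g, Q) = -114 + Q*g
I = -19348/3 (I = ((-5620 - 62) - 13666)/3 = (-5682 - 13666)/3 = (⅓)*(-19348) = -19348/3 ≈ -6449.3)
I + ((5*6545 + 15777) + M(102, -7)) = -19348/3 + ((5*6545 + 15777) + (-114 - 7*102)) = -19348/3 + ((32725 + 15777) + (-114 - 714)) = -19348/3 + (48502 - 828) = -19348/3 + 47674 = 123674/3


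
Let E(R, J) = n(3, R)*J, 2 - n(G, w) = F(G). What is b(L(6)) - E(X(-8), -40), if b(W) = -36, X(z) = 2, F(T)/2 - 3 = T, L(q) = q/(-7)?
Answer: -436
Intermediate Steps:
L(q) = -q/7 (L(q) = q*(-1/7) = -q/7)
F(T) = 6 + 2*T
n(G, w) = -4 - 2*G (n(G, w) = 2 - (6 + 2*G) = 2 + (-6 - 2*G) = -4 - 2*G)
E(R, J) = -10*J (E(R, J) = (-4 - 2*3)*J = (-4 - 6)*J = -10*J)
b(L(6)) - E(X(-8), -40) = -36 - (-10)*(-40) = -36 - 1*400 = -36 - 400 = -436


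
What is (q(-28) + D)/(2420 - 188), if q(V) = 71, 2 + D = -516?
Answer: -149/744 ≈ -0.20027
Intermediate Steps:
D = -518 (D = -2 - 516 = -518)
(q(-28) + D)/(2420 - 188) = (71 - 518)/(2420 - 188) = -447/2232 = -447*1/2232 = -149/744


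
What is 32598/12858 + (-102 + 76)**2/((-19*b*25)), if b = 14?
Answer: 17340391/7125475 ≈ 2.4336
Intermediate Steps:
32598/12858 + (-102 + 76)**2/((-19*b*25)) = 32598/12858 + (-102 + 76)**2/((-19*14*25)) = 32598*(1/12858) + (-26)**2/((-266*25)) = 5433/2143 + 676/(-6650) = 5433/2143 + 676*(-1/6650) = 5433/2143 - 338/3325 = 17340391/7125475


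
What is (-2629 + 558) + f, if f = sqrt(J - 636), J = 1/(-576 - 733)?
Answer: -2071 + 5*I*sqrt(43591009)/1309 ≈ -2071.0 + 25.219*I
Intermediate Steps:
J = -1/1309 (J = 1/(-1309) = -1/1309 ≈ -0.00076394)
f = 5*I*sqrt(43591009)/1309 (f = sqrt(-1/1309 - 636) = sqrt(-832525/1309) = 5*I*sqrt(43591009)/1309 ≈ 25.219*I)
(-2629 + 558) + f = (-2629 + 558) + 5*I*sqrt(43591009)/1309 = -2071 + 5*I*sqrt(43591009)/1309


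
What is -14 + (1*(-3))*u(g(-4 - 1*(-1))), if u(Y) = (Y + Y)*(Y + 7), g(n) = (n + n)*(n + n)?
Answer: -9302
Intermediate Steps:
g(n) = 4*n² (g(n) = (2*n)*(2*n) = 4*n²)
u(Y) = 2*Y*(7 + Y) (u(Y) = (2*Y)*(7 + Y) = 2*Y*(7 + Y))
-14 + (1*(-3))*u(g(-4 - 1*(-1))) = -14 + (1*(-3))*(2*(4*(-4 - 1*(-1))²)*(7 + 4*(-4 - 1*(-1))²)) = -14 - 6*4*(-4 + 1)²*(7 + 4*(-4 + 1)²) = -14 - 6*4*(-3)²*(7 + 4*(-3)²) = -14 - 6*4*9*(7 + 4*9) = -14 - 6*36*(7 + 36) = -14 - 6*36*43 = -14 - 3*3096 = -14 - 9288 = -9302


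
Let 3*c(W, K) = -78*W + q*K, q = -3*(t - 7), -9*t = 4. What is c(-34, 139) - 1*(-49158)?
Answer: 459691/9 ≈ 51077.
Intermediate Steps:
t = -4/9 (t = -1/9*4 = -4/9 ≈ -0.44444)
q = 67/3 (q = -3*(-4/9 - 7) = -3*(-67/9) = 67/3 ≈ 22.333)
c(W, K) = -26*W + 67*K/9 (c(W, K) = (-78*W + 67*K/3)/3 = -26*W + 67*K/9)
c(-34, 139) - 1*(-49158) = (-26*(-34) + (67/9)*139) - 1*(-49158) = (884 + 9313/9) + 49158 = 17269/9 + 49158 = 459691/9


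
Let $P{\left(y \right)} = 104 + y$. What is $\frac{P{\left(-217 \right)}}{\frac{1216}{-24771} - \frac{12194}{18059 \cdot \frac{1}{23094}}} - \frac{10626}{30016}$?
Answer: $- \frac{1296552125939823}{3738996411503200} \approx -0.34676$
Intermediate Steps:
$\frac{P{\left(-217 \right)}}{\frac{1216}{-24771} - \frac{12194}{18059 \cdot \frac{1}{23094}}} - \frac{10626}{30016} = \frac{104 - 217}{\frac{1216}{-24771} - \frac{12194}{18059 \cdot \frac{1}{23094}}} - \frac{10626}{30016} = - \frac{113}{1216 \left(- \frac{1}{24771}\right) - \frac{12194}{18059 \cdot \frac{1}{23094}}} - \frac{759}{2144} = - \frac{113}{- \frac{1216}{24771} - \frac{12194}{\frac{18059}{23094}}} - \frac{759}{2144} = - \frac{113}{- \frac{1216}{24771} - \frac{281608236}{18059}} - \frac{759}{2144} = - \frac{113}{- \frac{6975739573700}{447339489}} - \frac{759}{2144} = \left(-113\right) \left(- \frac{447339489}{6975739573700}\right) - \frac{759}{2144} = \frac{50549362257}{6975739573700} - \frac{759}{2144} = - \frac{1296552125939823}{3738996411503200}$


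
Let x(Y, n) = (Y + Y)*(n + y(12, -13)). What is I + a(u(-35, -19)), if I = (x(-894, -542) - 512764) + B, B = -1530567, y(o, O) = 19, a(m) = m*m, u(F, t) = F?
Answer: -1106982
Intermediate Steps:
a(m) = m**2
x(Y, n) = 2*Y*(19 + n) (x(Y, n) = (Y + Y)*(n + 19) = (2*Y)*(19 + n) = 2*Y*(19 + n))
I = -1108207 (I = (2*(-894)*(19 - 542) - 512764) - 1530567 = (2*(-894)*(-523) - 512764) - 1530567 = (935124 - 512764) - 1530567 = 422360 - 1530567 = -1108207)
I + a(u(-35, -19)) = -1108207 + (-35)**2 = -1108207 + 1225 = -1106982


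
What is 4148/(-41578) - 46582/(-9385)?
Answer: 948928708/195104765 ≈ 4.8637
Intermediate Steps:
4148/(-41578) - 46582/(-9385) = 4148*(-1/41578) - 46582*(-1/9385) = -2074/20789 + 46582/9385 = 948928708/195104765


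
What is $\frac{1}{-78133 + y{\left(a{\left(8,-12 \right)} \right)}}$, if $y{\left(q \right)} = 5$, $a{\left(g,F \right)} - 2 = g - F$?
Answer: $- \frac{1}{78128} \approx -1.28 \cdot 10^{-5}$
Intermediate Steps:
$a{\left(g,F \right)} = 2 + g - F$ ($a{\left(g,F \right)} = 2 - \left(F - g\right) = 2 + g - F$)
$\frac{1}{-78133 + y{\left(a{\left(8,-12 \right)} \right)}} = \frac{1}{-78133 + 5} = \frac{1}{-78128} = - \frac{1}{78128}$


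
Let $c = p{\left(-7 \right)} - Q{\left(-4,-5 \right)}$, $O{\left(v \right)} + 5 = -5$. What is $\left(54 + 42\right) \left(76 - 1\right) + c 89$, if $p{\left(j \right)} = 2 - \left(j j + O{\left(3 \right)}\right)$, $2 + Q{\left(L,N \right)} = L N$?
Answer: $2305$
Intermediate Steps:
$O{\left(v \right)} = -10$ ($O{\left(v \right)} = -5 - 5 = -10$)
$Q{\left(L,N \right)} = -2 + L N$
$p{\left(j \right)} = 12 - j^{2}$ ($p{\left(j \right)} = 2 - \left(j j - 10\right) = 2 - \left(j^{2} - 10\right) = 2 - \left(-10 + j^{2}\right) = 12 - j^{2}$)
$c = -55$ ($c = \left(12 - \left(-7\right)^{2}\right) - \left(-2 - -20\right) = \left(12 - 49\right) - \left(-2 + 20\right) = \left(12 - 49\right) - 18 = -37 - 18 = -55$)
$\left(54 + 42\right) \left(76 - 1\right) + c 89 = \left(54 + 42\right) \left(76 - 1\right) - 4895 = 96 \cdot 75 - 4895 = 7200 - 4895 = 2305$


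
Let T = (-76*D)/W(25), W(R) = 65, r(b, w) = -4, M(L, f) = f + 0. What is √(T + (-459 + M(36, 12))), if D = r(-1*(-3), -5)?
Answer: I*√1868815/65 ≈ 21.031*I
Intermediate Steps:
M(L, f) = f
D = -4
T = 304/65 (T = -76*(-4)/65 = 304*(1/65) = 304/65 ≈ 4.6769)
√(T + (-459 + M(36, 12))) = √(304/65 + (-459 + 12)) = √(304/65 - 447) = √(-28751/65) = I*√1868815/65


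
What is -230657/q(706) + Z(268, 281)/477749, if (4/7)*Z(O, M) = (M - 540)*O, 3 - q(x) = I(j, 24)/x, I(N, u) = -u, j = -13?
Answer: -5557053061610/73095597 ≈ -76025.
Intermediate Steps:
q(x) = 3 + 24/x (q(x) = 3 - (-1*24)/x = 3 - (-24)/x = 3 + 24/x)
Z(O, M) = 7*O*(-540 + M)/4 (Z(O, M) = 7*((M - 540)*O)/4 = 7*((-540 + M)*O)/4 = 7*(O*(-540 + M))/4 = 7*O*(-540 + M)/4)
-230657/q(706) + Z(268, 281)/477749 = -230657/(3 + 24/706) + ((7/4)*268*(-540 + 281))/477749 = -230657/(3 + 24*(1/706)) + ((7/4)*268*(-259))*(1/477749) = -230657/(3 + 12/353) - 121471*1/477749 = -230657/1071/353 - 121471/477749 = -230657*353/1071 - 121471/477749 = -11631703/153 - 121471/477749 = -5557053061610/73095597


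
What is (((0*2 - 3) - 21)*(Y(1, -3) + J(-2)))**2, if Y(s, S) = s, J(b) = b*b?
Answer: 14400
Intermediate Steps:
J(b) = b**2
(((0*2 - 3) - 21)*(Y(1, -3) + J(-2)))**2 = (((0*2 - 3) - 21)*(1 + (-2)**2))**2 = (((0 - 3) - 21)*(1 + 4))**2 = ((-3 - 21)*5)**2 = (-24*5)**2 = (-120)**2 = 14400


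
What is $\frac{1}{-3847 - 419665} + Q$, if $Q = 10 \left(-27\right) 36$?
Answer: $- \frac{4116536641}{423512} \approx -9720.0$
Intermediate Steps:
$Q = -9720$ ($Q = \left(-270\right) 36 = -9720$)
$\frac{1}{-3847 - 419665} + Q = \frac{1}{-3847 - 419665} - 9720 = \frac{1}{-423512} - 9720 = - \frac{1}{423512} - 9720 = - \frac{4116536641}{423512}$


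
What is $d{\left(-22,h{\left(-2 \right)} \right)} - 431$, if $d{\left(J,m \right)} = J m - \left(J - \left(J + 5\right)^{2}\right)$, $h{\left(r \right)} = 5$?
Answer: $-230$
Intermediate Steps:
$d{\left(J,m \right)} = \left(5 + J\right)^{2} - J + J m$ ($d{\left(J,m \right)} = J m - \left(J - \left(5 + J\right)^{2}\right) = \left(5 + J\right)^{2} - J + J m$)
$d{\left(-22,h{\left(-2 \right)} \right)} - 431 = \left(\left(5 - 22\right)^{2} - -22 - 110\right) - 431 = \left(\left(-17\right)^{2} + 22 - 110\right) - 431 = \left(289 + 22 - 110\right) - 431 = 201 - 431 = -230$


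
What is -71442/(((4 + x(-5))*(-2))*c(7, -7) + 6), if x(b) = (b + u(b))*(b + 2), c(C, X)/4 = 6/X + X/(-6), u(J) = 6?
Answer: -750141/37 ≈ -20274.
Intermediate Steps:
c(C, X) = 24/X - 2*X/3 (c(C, X) = 4*(6/X + X/(-6)) = 4*(6/X + X*(-⅙)) = 4*(6/X - X/6) = 24/X - 2*X/3)
x(b) = (2 + b)*(6 + b) (x(b) = (b + 6)*(b + 2) = (6 + b)*(2 + b) = (2 + b)*(6 + b))
-71442/(((4 + x(-5))*(-2))*c(7, -7) + 6) = -71442/(((4 + (12 + (-5)² + 8*(-5)))*(-2))*(24/(-7) - ⅔*(-7)) + 6) = -71442/(((4 + (12 + 25 - 40))*(-2))*(24*(-⅐) + 14/3) + 6) = -71442/(((4 - 3)*(-2))*(-24/7 + 14/3) + 6) = -71442/((1*(-2))*(26/21) + 6) = -71442/(-2*26/21 + 6) = -71442/(-52/21 + 6) = -71442/74/21 = -71442*21/74 = -750141/37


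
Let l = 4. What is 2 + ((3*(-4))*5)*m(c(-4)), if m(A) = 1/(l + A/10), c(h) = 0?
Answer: -13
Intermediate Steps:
m(A) = 1/(4 + A/10)
2 + ((3*(-4))*5)*m(c(-4)) = 2 + ((3*(-4))*5)*(10/(40 + 0)) = 2 + (-12*5)*(10/40) = 2 - 600/40 = 2 - 60*1/4 = 2 - 15 = -13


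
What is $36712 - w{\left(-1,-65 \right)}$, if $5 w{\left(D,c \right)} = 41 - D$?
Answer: $\frac{183518}{5} \approx 36704.0$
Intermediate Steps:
$w{\left(D,c \right)} = \frac{41}{5} - \frac{D}{5}$ ($w{\left(D,c \right)} = \frac{41 - D}{5} = \frac{41}{5} - \frac{D}{5}$)
$36712 - w{\left(-1,-65 \right)} = 36712 - \left(\frac{41}{5} - - \frac{1}{5}\right) = 36712 - \left(\frac{41}{5} + \frac{1}{5}\right) = 36712 - \frac{42}{5} = \frac{183518}{5}$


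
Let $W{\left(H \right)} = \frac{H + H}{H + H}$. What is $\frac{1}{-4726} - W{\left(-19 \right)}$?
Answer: $- \frac{4727}{4726} \approx -1.0002$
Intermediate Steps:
$W{\left(H \right)} = 1$ ($W{\left(H \right)} = \frac{2 H}{2 H} = 2 H \frac{1}{2 H} = 1$)
$\frac{1}{-4726} - W{\left(-19 \right)} = \frac{1}{-4726} - 1 = - \frac{1}{4726} - 1 = - \frac{4727}{4726}$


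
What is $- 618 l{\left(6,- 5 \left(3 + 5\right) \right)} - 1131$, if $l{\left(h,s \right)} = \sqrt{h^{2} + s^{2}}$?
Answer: $-1131 - 1236 \sqrt{409} \approx -26128.0$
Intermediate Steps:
$- 618 l{\left(6,- 5 \left(3 + 5\right) \right)} - 1131 = - 618 \sqrt{6^{2} + \left(- 5 \left(3 + 5\right)\right)^{2}} - 1131 = - 618 \sqrt{36 + \left(\left(-5\right) 8\right)^{2}} - 1131 = - 618 \sqrt{36 + \left(-40\right)^{2}} - 1131 = - 618 \sqrt{36 + 1600} - 1131 = - 618 \sqrt{1636} - 1131 = - 618 \cdot 2 \sqrt{409} - 1131 = - 1236 \sqrt{409} - 1131 = -1131 - 1236 \sqrt{409}$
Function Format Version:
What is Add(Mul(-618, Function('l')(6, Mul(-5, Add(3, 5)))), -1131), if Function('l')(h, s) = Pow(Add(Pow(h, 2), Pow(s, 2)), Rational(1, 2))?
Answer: Add(-1131, Mul(-1236, Pow(409, Rational(1, 2)))) ≈ -26128.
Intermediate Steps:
Add(Mul(-618, Function('l')(6, Mul(-5, Add(3, 5)))), -1131) = Add(Mul(-618, Pow(Add(Pow(6, 2), Pow(Mul(-5, Add(3, 5)), 2)), Rational(1, 2))), -1131) = Add(Mul(-618, Pow(Add(36, Pow(Mul(-5, 8), 2)), Rational(1, 2))), -1131) = Add(Mul(-618, Pow(Add(36, Pow(-40, 2)), Rational(1, 2))), -1131) = Add(Mul(-618, Pow(Add(36, 1600), Rational(1, 2))), -1131) = Add(Mul(-618, Pow(1636, Rational(1, 2))), -1131) = Add(Mul(-618, Mul(2, Pow(409, Rational(1, 2)))), -1131) = Add(Mul(-1236, Pow(409, Rational(1, 2))), -1131) = Add(-1131, Mul(-1236, Pow(409, Rational(1, 2))))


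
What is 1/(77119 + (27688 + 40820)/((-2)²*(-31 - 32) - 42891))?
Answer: 14381/1109025503 ≈ 1.2967e-5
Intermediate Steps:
1/(77119 + (27688 + 40820)/((-2)²*(-31 - 32) - 42891)) = 1/(77119 + 68508/(4*(-63) - 42891)) = 1/(77119 + 68508/(-252 - 42891)) = 1/(77119 + 68508/(-43143)) = 1/(77119 + 68508*(-1/43143)) = 1/(77119 - 22836/14381) = 1/(1109025503/14381) = 14381/1109025503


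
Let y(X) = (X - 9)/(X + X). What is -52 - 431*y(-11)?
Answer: -4882/11 ≈ -443.82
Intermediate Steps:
y(X) = (-9 + X)/(2*X) (y(X) = (-9 + X)/((2*X)) = (-9 + X)*(1/(2*X)) = (-9 + X)/(2*X))
-52 - 431*y(-11) = -52 - 431*(-9 - 11)/(2*(-11)) = -52 - 431*(-1)*(-20)/(2*11) = -52 - 431*10/11 = -52 - 4310/11 = -4882/11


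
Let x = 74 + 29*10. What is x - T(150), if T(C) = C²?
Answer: -22136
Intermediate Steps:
x = 364 (x = 74 + 290 = 364)
x - T(150) = 364 - 1*150² = 364 - 1*22500 = 364 - 22500 = -22136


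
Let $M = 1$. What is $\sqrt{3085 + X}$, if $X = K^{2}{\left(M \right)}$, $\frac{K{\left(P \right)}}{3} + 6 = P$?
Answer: $\sqrt{3310} \approx 57.533$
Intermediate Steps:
$K{\left(P \right)} = -18 + 3 P$
$X = 225$ ($X = \left(-18 + 3 \cdot 1\right)^{2} = \left(-18 + 3\right)^{2} = \left(-15\right)^{2} = 225$)
$\sqrt{3085 + X} = \sqrt{3085 + 225} = \sqrt{3310}$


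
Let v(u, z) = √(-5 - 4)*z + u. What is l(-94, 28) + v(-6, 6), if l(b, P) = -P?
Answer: -34 + 18*I ≈ -34.0 + 18.0*I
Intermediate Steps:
v(u, z) = u + 3*I*z (v(u, z) = √(-9)*z + u = (3*I)*z + u = 3*I*z + u = u + 3*I*z)
l(-94, 28) + v(-6, 6) = -1*28 + (-6 + 3*I*6) = -28 + (-6 + 18*I) = -34 + 18*I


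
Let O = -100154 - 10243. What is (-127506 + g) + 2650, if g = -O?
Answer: -14459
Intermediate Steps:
O = -110397
g = 110397 (g = -1*(-110397) = 110397)
(-127506 + g) + 2650 = (-127506 + 110397) + 2650 = -17109 + 2650 = -14459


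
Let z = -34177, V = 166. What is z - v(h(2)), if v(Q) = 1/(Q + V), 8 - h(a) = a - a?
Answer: -5946799/174 ≈ -34177.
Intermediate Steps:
h(a) = 8 (h(a) = 8 - (a - a) = 8 - 1*0 = 8 + 0 = 8)
v(Q) = 1/(166 + Q) (v(Q) = 1/(Q + 166) = 1/(166 + Q))
z - v(h(2)) = -34177 - 1/(166 + 8) = -34177 - 1/174 = -5946799/174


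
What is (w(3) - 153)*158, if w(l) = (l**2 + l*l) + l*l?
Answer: -19908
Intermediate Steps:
w(l) = 3*l**2 (w(l) = (l**2 + l**2) + l**2 = 2*l**2 + l**2 = 3*l**2)
(w(3) - 153)*158 = (3*3**2 - 153)*158 = (3*9 - 153)*158 = (27 - 153)*158 = -126*158 = -19908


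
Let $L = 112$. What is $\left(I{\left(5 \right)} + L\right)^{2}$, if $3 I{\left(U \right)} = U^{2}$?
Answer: $\frac{130321}{9} \approx 14480.0$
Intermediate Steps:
$I{\left(U \right)} = \frac{U^{2}}{3}$
$\left(I{\left(5 \right)} + L\right)^{2} = \left(\frac{5^{2}}{3} + 112\right)^{2} = \left(\frac{1}{3} \cdot 25 + 112\right)^{2} = \left(\frac{25}{3} + 112\right)^{2} = \left(\frac{361}{3}\right)^{2} = \frac{130321}{9}$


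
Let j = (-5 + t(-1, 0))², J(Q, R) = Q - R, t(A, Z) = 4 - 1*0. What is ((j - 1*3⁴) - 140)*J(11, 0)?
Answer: -2420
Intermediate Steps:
t(A, Z) = 4 (t(A, Z) = 4 + 0 = 4)
j = 1 (j = (-5 + 4)² = (-1)² = 1)
((j - 1*3⁴) - 140)*J(11, 0) = ((1 - 1*3⁴) - 140)*(11 - 1*0) = ((1 - 1*81) - 140)*(11 + 0) = ((1 - 81) - 140)*11 = (-80 - 140)*11 = -220*11 = -2420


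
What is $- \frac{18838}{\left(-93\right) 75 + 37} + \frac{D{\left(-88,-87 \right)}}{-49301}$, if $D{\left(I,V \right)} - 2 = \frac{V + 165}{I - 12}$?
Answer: $\frac{23218094341}{8551258450} \approx 2.7152$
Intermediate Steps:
$D{\left(I,V \right)} = 2 + \frac{165 + V}{-12 + I}$ ($D{\left(I,V \right)} = 2 + \frac{V + 165}{I - 12} = 2 + \frac{165 + V}{I - 12} = 2 + \frac{165 + V}{-12 + I}$)
$- \frac{18838}{\left(-93\right) 75 + 37} + \frac{D{\left(-88,-87 \right)}}{-49301} = - \frac{18838}{\left(-93\right) 75 + 37} + \frac{\frac{1}{-12 - 88} \left(141 - 87 + 2 \left(-88\right)\right)}{-49301} = - \frac{18838}{-6975 + 37} + \frac{141 - 87 - 176}{-100} \left(- \frac{1}{49301}\right) = - \frac{18838}{-6938} + \left(- \frac{1}{100}\right) \left(-122\right) \left(- \frac{1}{49301}\right) = \left(-18838\right) \left(- \frac{1}{6938}\right) + \frac{61}{50} \left(- \frac{1}{49301}\right) = \frac{9419}{3469} - \frac{61}{2465050} = \frac{23218094341}{8551258450}$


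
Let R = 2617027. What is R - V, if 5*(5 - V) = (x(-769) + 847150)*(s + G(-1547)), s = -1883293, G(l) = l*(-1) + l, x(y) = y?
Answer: -1593970327523/5 ≈ -3.1879e+11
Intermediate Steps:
G(l) = 0 (G(l) = -l + l = 0)
V = 1593983412658/5 (V = 5 - (-769 + 847150)*(-1883293 + 0)/5 = 5 - 846381*(-1883293)/5 = 5 - 1/5*(-1593983412633) = 5 + 1593983412633/5 = 1593983412658/5 ≈ 3.1880e+11)
R - V = 2617027 - 1*1593983412658/5 = 2617027 - 1593983412658/5 = -1593970327523/5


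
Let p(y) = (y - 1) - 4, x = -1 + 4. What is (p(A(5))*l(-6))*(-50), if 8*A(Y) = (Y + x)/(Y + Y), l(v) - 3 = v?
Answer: -735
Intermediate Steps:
x = 3
l(v) = 3 + v
A(Y) = (3 + Y)/(16*Y) (A(Y) = ((Y + 3)/(Y + Y))/8 = ((3 + Y)/((2*Y)))/8 = ((3 + Y)*(1/(2*Y)))/8 = ((3 + Y)/(2*Y))/8 = (3 + Y)/(16*Y))
p(y) = -5 + y (p(y) = (-1 + y) - 4 = -5 + y)
(p(A(5))*l(-6))*(-50) = ((-5 + (1/16)*(3 + 5)/5)*(3 - 6))*(-50) = ((-5 + (1/16)*(1/5)*8)*(-3))*(-50) = ((-5 + 1/10)*(-3))*(-50) = -49/10*(-3)*(-50) = (147/10)*(-50) = -735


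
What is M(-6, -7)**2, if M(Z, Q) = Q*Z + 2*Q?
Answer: 784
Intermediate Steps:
M(Z, Q) = 2*Q + Q*Z
M(-6, -7)**2 = (-7*(2 - 6))**2 = (-7*(-4))**2 = 28**2 = 784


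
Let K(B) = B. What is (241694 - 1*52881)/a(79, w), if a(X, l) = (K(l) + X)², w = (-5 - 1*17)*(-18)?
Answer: 188813/225625 ≈ 0.83684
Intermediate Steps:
w = 396 (w = (-5 - 17)*(-18) = -22*(-18) = 396)
a(X, l) = (X + l)² (a(X, l) = (l + X)² = (X + l)²)
(241694 - 1*52881)/a(79, w) = (241694 - 1*52881)/((79 + 396)²) = (241694 - 52881)/(475²) = 188813/225625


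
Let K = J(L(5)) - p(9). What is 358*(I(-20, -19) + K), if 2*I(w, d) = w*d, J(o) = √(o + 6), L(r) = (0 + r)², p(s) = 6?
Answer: 65872 + 358*√31 ≈ 67865.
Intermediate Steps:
L(r) = r²
J(o) = √(6 + o)
I(w, d) = d*w/2 (I(w, d) = (w*d)/2 = (d*w)/2 = d*w/2)
K = -6 + √31 (K = √(6 + 5²) - 1*6 = √(6 + 25) - 6 = √31 - 6 = -6 + √31 ≈ -0.43224)
358*(I(-20, -19) + K) = 358*((½)*(-19)*(-20) + (-6 + √31)) = 358*(190 + (-6 + √31)) = 358*(184 + √31) = 65872 + 358*√31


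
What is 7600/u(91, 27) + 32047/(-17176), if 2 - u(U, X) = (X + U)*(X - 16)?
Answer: -10754407/1391256 ≈ -7.7300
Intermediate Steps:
u(U, X) = 2 - (-16 + X)*(U + X) (u(U, X) = 2 - (X + U)*(X - 16) = 2 - (U + X)*(-16 + X) = 2 - (-16 + X)*(U + X))
7600/u(91, 27) + 32047/(-17176) = 7600/(2 - 1*27² + 16*91 + 16*27 - 1*91*27) + 32047/(-17176) = 7600/(2 - 1*729 + 1456 + 432 - 2457) + 32047*(-1/17176) = 7600/(2 - 729 + 1456 + 432 - 2457) - 32047/17176 = 7600/(-1296) - 32047/17176 = 7600*(-1/1296) - 32047/17176 = -475/81 - 32047/17176 = -10754407/1391256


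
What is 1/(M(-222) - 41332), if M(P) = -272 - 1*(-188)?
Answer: -1/41416 ≈ -2.4145e-5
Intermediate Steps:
M(P) = -84 (M(P) = -272 + 188 = -84)
1/(M(-222) - 41332) = 1/(-84 - 41332) = 1/(-41416) = -1/41416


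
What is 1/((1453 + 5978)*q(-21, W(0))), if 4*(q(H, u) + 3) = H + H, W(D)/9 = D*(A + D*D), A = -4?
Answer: -2/200637 ≈ -9.9683e-6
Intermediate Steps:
W(D) = 9*D*(-4 + D²) (W(D) = 9*(D*(-4 + D*D)) = 9*(D*(-4 + D²)) = 9*D*(-4 + D²))
q(H, u) = -3 + H/2 (q(H, u) = -3 + (H + H)/4 = -3 + (2*H)/4 = -3 + H/2)
1/((1453 + 5978)*q(-21, W(0))) = 1/((1453 + 5978)*(-3 + (½)*(-21))) = 1/(7431*(-3 - 21/2)) = 1/(7431*(-27/2)) = (1/7431)*(-2/27) = -2/200637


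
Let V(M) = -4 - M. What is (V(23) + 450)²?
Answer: 178929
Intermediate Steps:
(V(23) + 450)² = ((-4 - 1*23) + 450)² = ((-4 - 23) + 450)² = (-27 + 450)² = 423² = 178929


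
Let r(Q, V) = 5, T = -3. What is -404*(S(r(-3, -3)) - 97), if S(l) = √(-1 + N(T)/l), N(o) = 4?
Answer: 39188 - 404*I*√5/5 ≈ 39188.0 - 180.67*I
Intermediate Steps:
S(l) = √(-1 + 4/l)
-404*(S(r(-3, -3)) - 97) = -404*(√((4 - 1*5)/5) - 97) = -404*(√((4 - 5)/5) - 97) = -404*(√((⅕)*(-1)) - 97) = -404*(√(-⅕) - 97) = -404*(I*√5/5 - 97) = -404*(-97 + I*√5/5) = 39188 - 404*I*√5/5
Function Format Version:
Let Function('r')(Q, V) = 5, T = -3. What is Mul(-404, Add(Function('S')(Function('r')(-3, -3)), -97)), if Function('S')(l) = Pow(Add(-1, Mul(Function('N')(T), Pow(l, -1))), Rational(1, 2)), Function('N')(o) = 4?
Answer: Add(39188, Mul(Rational(-404, 5), I, Pow(5, Rational(1, 2)))) ≈ Add(39188., Mul(-180.67, I))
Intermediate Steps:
Function('S')(l) = Pow(Add(-1, Mul(4, Pow(l, -1))), Rational(1, 2))
Mul(-404, Add(Function('S')(Function('r')(-3, -3)), -97)) = Mul(-404, Add(Pow(Mul(Pow(5, -1), Add(4, Mul(-1, 5))), Rational(1, 2)), -97)) = Mul(-404, Add(Pow(Mul(Rational(1, 5), Add(4, -5)), Rational(1, 2)), -97)) = Mul(-404, Add(Pow(Mul(Rational(1, 5), -1), Rational(1, 2)), -97)) = Mul(-404, Add(Pow(Rational(-1, 5), Rational(1, 2)), -97)) = Mul(-404, Add(Mul(Rational(1, 5), I, Pow(5, Rational(1, 2))), -97)) = Mul(-404, Add(-97, Mul(Rational(1, 5), I, Pow(5, Rational(1, 2))))) = Add(39188, Mul(Rational(-404, 5), I, Pow(5, Rational(1, 2))))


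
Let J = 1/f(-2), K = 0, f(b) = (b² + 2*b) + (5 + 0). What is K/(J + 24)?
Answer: 0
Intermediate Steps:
f(b) = 5 + b² + 2*b (f(b) = (b² + 2*b) + 5 = 5 + b² + 2*b)
J = ⅕ (J = 1/(5 + (-2)² + 2*(-2)) = 1/(5 + 4 - 4) = 1/5 = ⅕ ≈ 0.20000)
K/(J + 24) = 0/(⅕ + 24) = 0/(121/5) = (5/121)*0 = 0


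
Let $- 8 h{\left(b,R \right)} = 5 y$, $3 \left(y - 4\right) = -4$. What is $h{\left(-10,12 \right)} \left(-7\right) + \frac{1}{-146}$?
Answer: $\frac{5107}{438} \approx 11.66$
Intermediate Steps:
$y = \frac{8}{3}$ ($y = 4 + \frac{1}{3} \left(-4\right) = 4 - \frac{4}{3} = \frac{8}{3} \approx 2.6667$)
$h{\left(b,R \right)} = - \frac{5}{3}$ ($h{\left(b,R \right)} = - \frac{5 \cdot \frac{8}{3}}{8} = \left(- \frac{1}{8}\right) \frac{40}{3} = - \frac{5}{3}$)
$h{\left(-10,12 \right)} \left(-7\right) + \frac{1}{-146} = \left(- \frac{5}{3}\right) \left(-7\right) + \frac{1}{-146} = \frac{35}{3} - \frac{1}{146} = \frac{5107}{438}$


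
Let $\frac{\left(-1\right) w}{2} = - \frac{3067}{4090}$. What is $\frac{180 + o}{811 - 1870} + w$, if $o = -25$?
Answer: $\frac{2930978}{2165655} \approx 1.3534$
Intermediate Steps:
$w = \frac{3067}{2045}$ ($w = - 2 \left(- \frac{3067}{4090}\right) = - 2 \left(\left(-3067\right) \frac{1}{4090}\right) = \left(-2\right) \left(- \frac{3067}{4090}\right) = \frac{3067}{2045} \approx 1.4998$)
$\frac{180 + o}{811 - 1870} + w = \frac{180 - 25}{811 - 1870} + \frac{3067}{2045} = \frac{155}{-1059} + \frac{3067}{2045} = 155 \left(- \frac{1}{1059}\right) + \frac{3067}{2045} = - \frac{155}{1059} + \frac{3067}{2045} = \frac{2930978}{2165655}$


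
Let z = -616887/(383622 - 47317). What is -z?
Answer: 616887/336305 ≈ 1.8343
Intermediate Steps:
z = -616887/336305 ≈ -1.8343
-z = -1*(-616887/336305) = 616887/336305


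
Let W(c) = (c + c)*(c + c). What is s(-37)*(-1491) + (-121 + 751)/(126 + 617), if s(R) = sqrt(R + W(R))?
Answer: 630/743 - 10437*sqrt(111) ≈ -1.0996e+5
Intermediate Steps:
W(c) = 4*c**2 (W(c) = (2*c)*(2*c) = 4*c**2)
s(R) = sqrt(R + 4*R**2)
s(-37)*(-1491) + (-121 + 751)/(126 + 617) = sqrt(-37*(1 + 4*(-37)))*(-1491) + (-121 + 751)/(126 + 617) = sqrt(-37*(1 - 148))*(-1491) + 630/743 = sqrt(-37*(-147))*(-1491) + 630*(1/743) = sqrt(5439)*(-1491) + 630/743 = (7*sqrt(111))*(-1491) + 630/743 = -10437*sqrt(111) + 630/743 = 630/743 - 10437*sqrt(111)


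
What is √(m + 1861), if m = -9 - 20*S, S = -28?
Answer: 6*√67 ≈ 49.112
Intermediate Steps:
m = 551 (m = -9 - 20*(-28) = -9 + 560 = 551)
√(m + 1861) = √(551 + 1861) = √2412 = 6*√67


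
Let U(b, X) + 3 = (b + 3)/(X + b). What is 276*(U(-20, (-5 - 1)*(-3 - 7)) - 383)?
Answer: -1066533/10 ≈ -1.0665e+5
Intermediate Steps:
U(b, X) = -3 + (3 + b)/(X + b) (U(b, X) = -3 + (b + 3)/(X + b) = -3 + (3 + b)/(X + b))
276*(U(-20, (-5 - 1)*(-3 - 7)) - 383) = 276*((3 - 3*(-5 - 1)*(-3 - 7) - 2*(-20))/((-5 - 1)*(-3 - 7) - 20) - 383) = 276*((3 - (-18)*(-10) + 40)/(-6*(-10) - 20) - 383) = 276*((3 - 3*60 + 40)/(60 - 20) - 383) = 276*((3 - 180 + 40)/40 - 383) = 276*((1/40)*(-137) - 383) = 276*(-137/40 - 383) = 276*(-15457/40) = -1066533/10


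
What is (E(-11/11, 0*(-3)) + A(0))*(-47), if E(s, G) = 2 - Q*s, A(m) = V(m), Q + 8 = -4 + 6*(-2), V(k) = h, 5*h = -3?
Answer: 5311/5 ≈ 1062.2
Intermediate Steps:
h = -3/5 (h = (1/5)*(-3) = -3/5 ≈ -0.60000)
V(k) = -3/5
Q = -24 (Q = -8 + (-4 + 6*(-2)) = -8 + (-4 - 12) = -8 - 16 = -24)
A(m) = -3/5
E(s, G) = 2 + 24*s (E(s, G) = 2 - (-24)*s = 2 + 24*s)
(E(-11/11, 0*(-3)) + A(0))*(-47) = ((2 + 24*(-11/11)) - 3/5)*(-47) = ((2 + 24*(-11*1/11)) - 3/5)*(-47) = ((2 + 24*(-1)) - 3/5)*(-47) = ((2 - 24) - 3/5)*(-47) = (-22 - 3/5)*(-47) = -113/5*(-47) = 5311/5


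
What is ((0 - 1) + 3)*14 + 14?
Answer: 42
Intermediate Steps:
((0 - 1) + 3)*14 + 14 = (-1 + 3)*14 + 14 = 2*14 + 14 = 28 + 14 = 42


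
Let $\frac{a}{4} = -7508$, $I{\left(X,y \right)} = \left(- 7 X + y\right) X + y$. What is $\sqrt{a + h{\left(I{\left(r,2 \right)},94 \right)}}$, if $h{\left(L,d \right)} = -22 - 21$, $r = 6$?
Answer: $5 i \sqrt{1203} \approx 173.42 i$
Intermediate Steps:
$I{\left(X,y \right)} = y + X \left(y - 7 X\right)$ ($I{\left(X,y \right)} = \left(y - 7 X\right) X + y = X \left(y - 7 X\right) + y = y + X \left(y - 7 X\right)$)
$h{\left(L,d \right)} = -43$
$a = -30032$ ($a = 4 \left(-7508\right) = -30032$)
$\sqrt{a + h{\left(I{\left(r,2 \right)},94 \right)}} = \sqrt{-30032 - 43} = \sqrt{-30075} = 5 i \sqrt{1203}$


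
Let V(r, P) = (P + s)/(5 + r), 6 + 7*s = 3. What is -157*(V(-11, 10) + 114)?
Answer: -741197/42 ≈ -17648.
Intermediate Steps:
s = -3/7 (s = -6/7 + (⅐)*3 = -6/7 + 3/7 = -3/7 ≈ -0.42857)
V(r, P) = (-3/7 + P)/(5 + r) (V(r, P) = (P - 3/7)/(5 + r) = (-3/7 + P)/(5 + r))
-157*(V(-11, 10) + 114) = -157*((-3/7 + 10)/(5 - 11) + 114) = -157*((67/7)/(-6) + 114) = -157*(-⅙*67/7 + 114) = -157*(-67/42 + 114) = -157*4721/42 = -741197/42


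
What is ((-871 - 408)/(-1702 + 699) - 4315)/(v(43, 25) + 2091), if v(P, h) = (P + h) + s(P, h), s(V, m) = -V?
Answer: -2163333/1061174 ≈ -2.0386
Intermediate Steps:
v(P, h) = h (v(P, h) = (P + h) - P = h)
((-871 - 408)/(-1702 + 699) - 4315)/(v(43, 25) + 2091) = ((-871 - 408)/(-1702 + 699) - 4315)/(25 + 2091) = (-1279/(-1003) - 4315)/2116 = (-1279*(-1/1003) - 4315)*(1/2116) = (1279/1003 - 4315)*(1/2116) = -4326666/1003*1/2116 = -2163333/1061174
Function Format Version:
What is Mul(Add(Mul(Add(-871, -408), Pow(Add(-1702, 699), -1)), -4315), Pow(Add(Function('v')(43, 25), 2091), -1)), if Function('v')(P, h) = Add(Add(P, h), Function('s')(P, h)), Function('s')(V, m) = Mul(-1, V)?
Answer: Rational(-2163333, 1061174) ≈ -2.0386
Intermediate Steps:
Function('v')(P, h) = h (Function('v')(P, h) = Add(Add(P, h), Mul(-1, P)) = h)
Mul(Add(Mul(Add(-871, -408), Pow(Add(-1702, 699), -1)), -4315), Pow(Add(Function('v')(43, 25), 2091), -1)) = Mul(Add(Mul(Add(-871, -408), Pow(Add(-1702, 699), -1)), -4315), Pow(Add(25, 2091), -1)) = Mul(Add(Mul(-1279, Pow(-1003, -1)), -4315), Pow(2116, -1)) = Mul(Add(Mul(-1279, Rational(-1, 1003)), -4315), Rational(1, 2116)) = Mul(Add(Rational(1279, 1003), -4315), Rational(1, 2116)) = Mul(Rational(-4326666, 1003), Rational(1, 2116)) = Rational(-2163333, 1061174)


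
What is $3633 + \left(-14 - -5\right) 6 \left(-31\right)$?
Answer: $5307$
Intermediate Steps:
$3633 + \left(-14 - -5\right) 6 \left(-31\right) = 3633 + \left(-14 + 5\right) 6 \left(-31\right) = 3633 + \left(-9\right) 6 \left(-31\right) = 3633 - -1674 = 3633 + 1674 = 5307$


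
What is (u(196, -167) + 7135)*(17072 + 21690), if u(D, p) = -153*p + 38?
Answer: 1268447688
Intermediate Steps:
u(D, p) = 38 - 153*p
(u(196, -167) + 7135)*(17072 + 21690) = ((38 - 153*(-167)) + 7135)*(17072 + 21690) = ((38 + 25551) + 7135)*38762 = (25589 + 7135)*38762 = 32724*38762 = 1268447688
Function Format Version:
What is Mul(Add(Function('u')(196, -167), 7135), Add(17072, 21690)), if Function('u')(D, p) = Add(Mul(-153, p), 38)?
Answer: 1268447688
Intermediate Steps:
Function('u')(D, p) = Add(38, Mul(-153, p))
Mul(Add(Function('u')(196, -167), 7135), Add(17072, 21690)) = Mul(Add(Add(38, Mul(-153, -167)), 7135), Add(17072, 21690)) = Mul(Add(Add(38, 25551), 7135), 38762) = Mul(Add(25589, 7135), 38762) = Mul(32724, 38762) = 1268447688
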